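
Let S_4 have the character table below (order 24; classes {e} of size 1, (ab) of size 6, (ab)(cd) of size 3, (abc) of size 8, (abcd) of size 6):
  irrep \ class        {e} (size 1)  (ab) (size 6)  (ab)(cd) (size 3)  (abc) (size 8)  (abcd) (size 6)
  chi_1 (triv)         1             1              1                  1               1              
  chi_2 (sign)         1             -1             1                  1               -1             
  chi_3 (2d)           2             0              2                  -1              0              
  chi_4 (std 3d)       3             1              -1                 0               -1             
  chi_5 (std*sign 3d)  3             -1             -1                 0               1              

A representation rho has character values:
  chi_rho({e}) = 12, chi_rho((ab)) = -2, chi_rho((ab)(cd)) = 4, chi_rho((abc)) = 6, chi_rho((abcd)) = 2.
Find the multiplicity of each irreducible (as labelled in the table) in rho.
Multiplicities: chi_1: 3, chi_2: 3, chi_3: 0, chi_4: 0, chi_5: 2.

Argument: Use <chi_rho, chi> = (1/|G|) sum_C |C| * chi_rho(C) * conj(chi(C)) with |G| = 24 for each irreducible chi in the table:
  <chi_rho, chi_1> = (1/24)[1*(12)*conj(1) + 6*(-2)*conj(1) + 3*(4)*conj(1) + 8*(6)*conj(1) + 6*(2)*conj(1)]
      = (1/24)[(12) + (-12) + (12) + (48) + (12)] = 72/24 = 3
  <chi_rho, chi_2> = (1/24)[1*(12)*conj(1) + 6*(-2)*conj(-1) + 3*(4)*conj(1) + 8*(6)*conj(1) + 6*(2)*conj(-1)]
      = (1/24)[(12) + (12) + (12) + (48) + (-12)] = 72/24 = 3
  <chi_rho, chi_3> = (1/24)[1*(12)*conj(2) + 6*(-2)*conj(0) + 3*(4)*conj(2) + 8*(6)*conj(-1) + 6*(2)*conj(0)]
      = (1/24)[(24) + (0) + (24) + (-48) + (0)] = 0/24 = 0
  <chi_rho, chi_4> = (1/24)[1*(12)*conj(3) + 6*(-2)*conj(1) + 3*(4)*conj(-1) + 8*(6)*conj(0) + 6*(2)*conj(-1)]
      = (1/24)[(36) + (-12) + (-12) + (0) + (-12)] = 0/24 = 0
  <chi_rho, chi_5> = (1/24)[1*(12)*conj(3) + 6*(-2)*conj(-1) + 3*(4)*conj(-1) + 8*(6)*conj(0) + 6*(2)*conj(1)]
      = (1/24)[(36) + (12) + (-12) + (0) + (12)] = 48/24 = 2
Dimension check: dim(rho) = sum (mult * dim) = 3*1 + 3*1 + 0*2 + 0*3 + 2*3 = 12 = chi_rho(e) = 12.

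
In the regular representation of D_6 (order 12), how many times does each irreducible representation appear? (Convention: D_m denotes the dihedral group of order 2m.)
Each irreducible V_i of dimension d_i appears with multiplicity d_i, i.e. rho_reg = (direct sum over all irreducibles V_i) d_i V_i. The irreducible dimensions for D_6 are 1, 1, 1, 1, 2, 2: 4 irreducibles of dimension 1, each with multiplicity 1; 2 irreducibles of dimension 2, each with multiplicity 2. Total dimension 4*1*1 + 2*2*2 = 12 = |G|.

Working: General theorem: in the regular representation of a finite group G, each irreducible appears with multiplicity equal to its dimension. Check: dim(rho_reg) = sum d_i^2 = 1 + 1 + 1 + 1 + 4 + 4 = 12 = |G|.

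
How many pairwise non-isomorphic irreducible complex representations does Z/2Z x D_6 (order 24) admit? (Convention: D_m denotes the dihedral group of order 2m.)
12

Reasoning: The number of irreducible complex representations of a finite group equals its number of conjugacy classes. For a direct product, #classes(G x H) = #classes(G) * #classes(H). Z/2Z has 2 classes (abelian), D_6 has 6 classes, so 2 * 6 = 12, so Z/2Z x D_6 (order 24) has exactly 12 irreducible complex representations.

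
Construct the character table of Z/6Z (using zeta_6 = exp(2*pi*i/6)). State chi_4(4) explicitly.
Character table of Z/6Z (irreps indexed chi_0,...,chi_5 with chi_k(m) = zeta_6^(k*m), zeta_6 = exp(2*pi*i/6)):
  irrep \ class  {0} (size 1)  {1} (size 1)    {2} (size 1)    {3} (size 1)  {4} (size 1)    {5} (size 1)  
  chi_0          1             1               1               1             1               1             
  chi_1          1             exp(I*pi/3)     exp(2*I*pi/3)   -1            exp(-2*I*pi/3)  exp(-I*pi/3)  
  chi_2          1             exp(2*I*pi/3)   exp(-2*I*pi/3)  1             exp(2*I*pi/3)   exp(-2*I*pi/3)
  chi_3          1             -1              1               -1            1               -1            
  chi_4          1             exp(-2*I*pi/3)  exp(2*I*pi/3)   1             exp(-2*I*pi/3)  exp(2*I*pi/3) 
  chi_5          1             exp(-I*pi/3)    exp(-2*I*pi/3)  -1            exp(2*I*pi/3)   exp(I*pi/3)   

Spot check: chi_4(4) = zeta_6^(4*4) = zeta_6^16 = exp(-2*I*pi/3).

Solution. Z/6Z is abelian, so all 6 irreducible complex representations are 1-dimensional. They are given by chi_k(m) = zeta_6^(k*m) for k = 0,...,5. Row orthogonality: sum_m chi_k(m) conj(chi_l(m)) = 6 * [k = l].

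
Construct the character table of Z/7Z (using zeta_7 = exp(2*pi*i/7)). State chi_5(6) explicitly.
Character table of Z/7Z (irreps indexed chi_0,...,chi_6 with chi_k(m) = zeta_7^(k*m), zeta_7 = exp(2*pi*i/7)):
  irrep \ class  {0} (size 1)  {1} (size 1)    {2} (size 1)    {3} (size 1)    {4} (size 1)    {5} (size 1)    {6} (size 1)  
  chi_0          1             1               1               1               1               1               1             
  chi_1          1             exp(2*I*pi/7)   exp(4*I*pi/7)   exp(6*I*pi/7)   exp(-6*I*pi/7)  exp(-4*I*pi/7)  exp(-2*I*pi/7)
  chi_2          1             exp(4*I*pi/7)   exp(-6*I*pi/7)  exp(-2*I*pi/7)  exp(2*I*pi/7)   exp(6*I*pi/7)   exp(-4*I*pi/7)
  chi_3          1             exp(6*I*pi/7)   exp(-2*I*pi/7)  exp(4*I*pi/7)   exp(-4*I*pi/7)  exp(2*I*pi/7)   exp(-6*I*pi/7)
  chi_4          1             exp(-6*I*pi/7)  exp(2*I*pi/7)   exp(-4*I*pi/7)  exp(4*I*pi/7)   exp(-2*I*pi/7)  exp(6*I*pi/7) 
  chi_5          1             exp(-4*I*pi/7)  exp(6*I*pi/7)   exp(2*I*pi/7)   exp(-2*I*pi/7)  exp(-6*I*pi/7)  exp(4*I*pi/7) 
  chi_6          1             exp(-2*I*pi/7)  exp(-4*I*pi/7)  exp(-6*I*pi/7)  exp(6*I*pi/7)   exp(4*I*pi/7)   exp(2*I*pi/7) 

Spot check: chi_5(6) = zeta_7^(5*6) = zeta_7^30 = exp(4*I*pi/7).

Working: Z/7Z is abelian, so all 7 irreducible complex representations are 1-dimensional. They are given by chi_k(m) = zeta_7^(k*m) for k = 0,...,6. Row orthogonality: sum_m chi_k(m) conj(chi_l(m)) = 7 * [k = l].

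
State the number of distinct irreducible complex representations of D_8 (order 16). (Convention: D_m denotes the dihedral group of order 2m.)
7

Derivation: The number of irreducible complex representations of a finite group equals its number of conjugacy classes. D_8 has 7 conjugacy classes (n/2 + 3 for n even), so D_8 (order 16) has exactly 7 irreducible complex representations.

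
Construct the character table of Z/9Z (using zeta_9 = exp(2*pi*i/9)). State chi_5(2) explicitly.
Character table of Z/9Z (irreps indexed chi_0,...,chi_8 with chi_k(m) = zeta_9^(k*m), zeta_9 = exp(2*pi*i/9)):
  irrep \ class  {0} (size 1)  {1} (size 1)    {2} (size 1)    {3} (size 1)    {4} (size 1)    {5} (size 1)    {6} (size 1)    {7} (size 1)    {8} (size 1)  
  chi_0          1             1               1               1               1               1               1               1               1             
  chi_1          1             exp(2*I*pi/9)   exp(4*I*pi/9)   exp(2*I*pi/3)   exp(8*I*pi/9)   exp(-8*I*pi/9)  exp(-2*I*pi/3)  exp(-4*I*pi/9)  exp(-2*I*pi/9)
  chi_2          1             exp(4*I*pi/9)   exp(8*I*pi/9)   exp(-2*I*pi/3)  exp(-2*I*pi/9)  exp(2*I*pi/9)   exp(2*I*pi/3)   exp(-8*I*pi/9)  exp(-4*I*pi/9)
  chi_3          1             exp(2*I*pi/3)   exp(-2*I*pi/3)  1               exp(2*I*pi/3)   exp(-2*I*pi/3)  1               exp(2*I*pi/3)   exp(-2*I*pi/3)
  chi_4          1             exp(8*I*pi/9)   exp(-2*I*pi/9)  exp(2*I*pi/3)   exp(-4*I*pi/9)  exp(4*I*pi/9)   exp(-2*I*pi/3)  exp(2*I*pi/9)   exp(-8*I*pi/9)
  chi_5          1             exp(-8*I*pi/9)  exp(2*I*pi/9)   exp(-2*I*pi/3)  exp(4*I*pi/9)   exp(-4*I*pi/9)  exp(2*I*pi/3)   exp(-2*I*pi/9)  exp(8*I*pi/9) 
  chi_6          1             exp(-2*I*pi/3)  exp(2*I*pi/3)   1               exp(-2*I*pi/3)  exp(2*I*pi/3)   1               exp(-2*I*pi/3)  exp(2*I*pi/3) 
  chi_7          1             exp(-4*I*pi/9)  exp(-8*I*pi/9)  exp(2*I*pi/3)   exp(2*I*pi/9)   exp(-2*I*pi/9)  exp(-2*I*pi/3)  exp(8*I*pi/9)   exp(4*I*pi/9) 
  chi_8          1             exp(-2*I*pi/9)  exp(-4*I*pi/9)  exp(-2*I*pi/3)  exp(-8*I*pi/9)  exp(8*I*pi/9)   exp(2*I*pi/3)   exp(4*I*pi/9)   exp(2*I*pi/9) 

Spot check: chi_5(2) = zeta_9^(5*2) = zeta_9^10 = exp(2*I*pi/9).

Justification: Z/9Z is abelian, so all 9 irreducible complex representations are 1-dimensional. They are given by chi_k(m) = zeta_9^(k*m) for k = 0,...,8. Row orthogonality: sum_m chi_k(m) conj(chi_l(m)) = 9 * [k = l].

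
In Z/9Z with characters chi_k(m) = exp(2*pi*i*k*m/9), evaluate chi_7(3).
chi_7(3) = zeta_9^21 = exp(2*I*pi/3)

Argument: chi_7(3) = zeta_9^(7*3) = zeta_9^21. Since zeta_9^9 = 1, this equals zeta_9^3 = exp(2*pi*i*3/9) = exp(2*I*pi/3).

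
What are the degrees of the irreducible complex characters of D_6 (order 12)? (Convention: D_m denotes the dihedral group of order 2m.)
Dimensions: 1, 1, 1, 1, 2, 2

Justification: There are 6 irreducibles (= number of conjugacy classes). Their dimensions d_i satisfy sum d_i^2 = |G| = 12: 1 + 1 + 1 + 1 + 4 + 4 = 12.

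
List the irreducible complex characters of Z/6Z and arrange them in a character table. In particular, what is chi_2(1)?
Character table of Z/6Z (irreps indexed chi_0,...,chi_5 with chi_k(m) = zeta_6^(k*m), zeta_6 = exp(2*pi*i/6)):
  irrep \ class  {0} (size 1)  {1} (size 1)    {2} (size 1)    {3} (size 1)  {4} (size 1)    {5} (size 1)  
  chi_0          1             1               1               1             1               1             
  chi_1          1             exp(I*pi/3)     exp(2*I*pi/3)   -1            exp(-2*I*pi/3)  exp(-I*pi/3)  
  chi_2          1             exp(2*I*pi/3)   exp(-2*I*pi/3)  1             exp(2*I*pi/3)   exp(-2*I*pi/3)
  chi_3          1             -1              1               -1            1               -1            
  chi_4          1             exp(-2*I*pi/3)  exp(2*I*pi/3)   1             exp(-2*I*pi/3)  exp(2*I*pi/3) 
  chi_5          1             exp(-I*pi/3)    exp(-2*I*pi/3)  -1            exp(2*I*pi/3)   exp(I*pi/3)   

Spot check: chi_2(1) = zeta_6^(2*1) = zeta_6^2 = exp(2*I*pi/3).

Argument: Z/6Z is abelian, so all 6 irreducible complex representations are 1-dimensional. They are given by chi_k(m) = zeta_6^(k*m) for k = 0,...,5. Row orthogonality: sum_m chi_k(m) conj(chi_l(m)) = 6 * [k = l].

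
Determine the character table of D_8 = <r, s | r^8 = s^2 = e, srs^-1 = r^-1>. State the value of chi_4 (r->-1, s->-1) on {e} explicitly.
Conjugacy classes: {e} of size 1, {r^4} of size 1, {r^1, r^7} of size 2, {r^2, r^6} of size 2, {r^3, r^5} of size 2, {s, sr^2, ...} of size 4, {sr, sr^3, ...} of size 4.
Character table:
  irrep \ class              {e} (size 1)  {r^4} (size 1)  {r^1, r^7} (size 2)  {r^2, r^6} (size 2)  {r^3, r^5} (size 2)  {s, sr^2, ...} (size 4)  {sr, sr^3, ...} (size 4)
  chi_1 (triv)               1             1               1                    1                    1                    1                        1                       
  chi_2 (sign: r->1, s->-1)  1             1               1                    1                    1                    -1                       -1                      
  chi_3 (r->-1, s->1)        1             1               -1                   1                    -1                   1                        -1                      
  chi_4 (r->-1, s->-1)       1             1               -1                   1                    -1                   -1                       1                       
  chi_5 (2d, j=1)            2             -2              sqrt(2)              0                    -sqrt(2)             0                        0                       
  chi_6 (2d, j=2)            2             2               0                    -2                   0                    0                        0                       
  chi_7 (2d, j=3)            2             -2              -sqrt(2)             0                    sqrt(2)              0                        0                       

Spot check: chi_4 (r->-1, s->-1) on {e} = 1.

Solution. D_8 has order 2*8 = 16 with 7 conjugacy classes, hence 7 irreducibles. Sum of squared dims 1 + 1 + 1 + 1 + 4 + 4 + 4 = 16 = |G|. Linear characters come from the abelianisation; the 2-dimensional irreps have character r^k -> 2*cos(2*pi*j*k/8), reflections -> 0.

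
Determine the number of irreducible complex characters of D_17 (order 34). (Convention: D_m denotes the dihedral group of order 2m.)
10

Reasoning: The number of irreducible complex representations of a finite group equals its number of conjugacy classes. D_17 has 10 conjugacy classes ((n+3)/2 for n odd), so D_17 (order 34) has exactly 10 irreducible complex representations.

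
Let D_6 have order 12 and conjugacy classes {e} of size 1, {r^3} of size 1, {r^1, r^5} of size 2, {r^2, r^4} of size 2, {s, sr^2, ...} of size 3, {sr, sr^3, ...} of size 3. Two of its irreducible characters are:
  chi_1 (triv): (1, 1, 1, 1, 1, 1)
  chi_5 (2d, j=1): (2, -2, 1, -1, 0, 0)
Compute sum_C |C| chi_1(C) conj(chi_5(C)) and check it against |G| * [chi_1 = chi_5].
Sum = 0; so <chi_1, chi_5> = 0 (distinct irreducibles are orthogonal).

Compute term by term over conjugacy classes (|C| * chi_1(C) * conj(chi_5(C))):
  1*(1)*conj(2) + 1*(1)*conj(-2) + 2*(1)*conj(1) + 2*(1)*conj(-1) + 3*(1)*conj(0) + 3*(1)*conj(0)
  = (2) + (-2) + (2) + (-2) + (0) + (0)
  = 0.
Dividing by |G| = 12 gives 0/12 = 0, matching the row-orthogonality relation <chi_1, chi_5> = [chi_1 = chi_5].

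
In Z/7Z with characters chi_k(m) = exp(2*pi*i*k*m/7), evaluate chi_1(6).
chi_1(6) = zeta_7^6 = exp(-2*I*pi/7)

Details: chi_1(6) = zeta_7^(1*6) = zeta_7^6. Since zeta_7^7 = 1, this equals zeta_7^6 = exp(2*pi*i*6/7) = exp(-2*I*pi/7).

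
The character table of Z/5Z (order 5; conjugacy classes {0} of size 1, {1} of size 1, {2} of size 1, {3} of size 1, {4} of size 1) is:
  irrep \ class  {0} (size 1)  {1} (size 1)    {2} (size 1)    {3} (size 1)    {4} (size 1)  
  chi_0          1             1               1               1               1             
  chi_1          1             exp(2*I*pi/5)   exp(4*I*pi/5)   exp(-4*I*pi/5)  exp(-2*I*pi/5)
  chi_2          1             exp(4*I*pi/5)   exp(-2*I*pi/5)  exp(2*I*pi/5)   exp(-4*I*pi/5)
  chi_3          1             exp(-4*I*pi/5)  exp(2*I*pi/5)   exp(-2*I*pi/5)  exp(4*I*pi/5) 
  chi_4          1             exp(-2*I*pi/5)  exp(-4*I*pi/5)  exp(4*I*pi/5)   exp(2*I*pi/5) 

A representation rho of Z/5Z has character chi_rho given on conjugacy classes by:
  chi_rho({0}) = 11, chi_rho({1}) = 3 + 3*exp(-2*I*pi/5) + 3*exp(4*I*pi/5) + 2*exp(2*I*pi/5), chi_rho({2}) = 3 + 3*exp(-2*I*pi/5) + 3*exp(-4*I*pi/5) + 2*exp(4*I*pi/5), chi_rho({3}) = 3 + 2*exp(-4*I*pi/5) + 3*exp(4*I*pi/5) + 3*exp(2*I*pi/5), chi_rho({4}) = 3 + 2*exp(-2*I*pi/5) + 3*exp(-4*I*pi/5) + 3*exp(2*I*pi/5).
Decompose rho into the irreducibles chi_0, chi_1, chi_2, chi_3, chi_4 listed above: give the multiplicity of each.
Multiplicities: chi_0: 3, chi_1: 2, chi_2: 3, chi_3: 0, chi_4: 3.

Reasoning: Use <chi_rho, chi> = (1/|G|) sum_C |C| * chi_rho(C) * conj(chi(C)) with |G| = 5 for each irreducible chi in the table:
  <chi_rho, chi_0> = (1/5)[1*(11)*conj(1) + 1*(3 + 3*exp(-2*I*pi/5) + 3*exp(4*I*pi/5) + 2*exp(2*I*pi/5))*conj(1) + 1*(3 + 3*exp(-2*I*pi/5) + 3*exp(-4*I*pi/5) + 2*exp(4*I*pi/5))*conj(1) + 1*(3 + 2*exp(-4*I*pi/5) + 3*exp(4*I*pi/5) + 3*exp(2*I*pi/5))*conj(1) + 1*(3 + 2*exp(-2*I*pi/5) + 3*exp(-4*I*pi/5) + 3*exp(2*I*pi/5))*conj(1)]
      = (1/5)[(11) + (3 + 3*exp(-2*I*pi/5) + 3*exp(4*I*pi/5) + 2*exp(2*I*pi/5)) + (3 + 3*exp(-2*I*pi/5) + 3*exp(-4*I*pi/5) + 2*exp(4*I*pi/5)) + (3 + 2*exp(-4*I*pi/5) + 3*exp(4*I*pi/5) + 3*exp(2*I*pi/5)) + (3 + 2*exp(-2*I*pi/5) + 3*exp(-4*I*pi/5) + 3*exp(2*I*pi/5))] = 15/5 = 3
  <chi_rho, chi_1> = (1/5)[1*(11)*conj(1) + 1*(3 + 3*exp(-2*I*pi/5) + 3*exp(4*I*pi/5) + 2*exp(2*I*pi/5))*conj(exp(2*I*pi/5)) + 1*(3 + 3*exp(-2*I*pi/5) + 3*exp(-4*I*pi/5) + 2*exp(4*I*pi/5))*conj(exp(4*I*pi/5)) + 1*(3 + 2*exp(-4*I*pi/5) + 3*exp(4*I*pi/5) + 3*exp(2*I*pi/5))*conj(exp(-4*I*pi/5)) + 1*(3 + 2*exp(-2*I*pi/5) + 3*exp(-4*I*pi/5) + 3*exp(2*I*pi/5))*conj(exp(-2*I*pi/5))]
      = (1/5)[(11) + (2 + 3*exp(-2*I*pi/5) + 3*exp(-4*I*pi/5) + 3*exp(2*I*pi/5)) + (2 + 3*exp(-4*I*pi/5) + 3*exp(4*I*pi/5) + 3*exp(2*I*pi/5)) + (2 + 3*exp(-2*I*pi/5) + 3*exp(-4*I*pi/5) + 3*exp(4*I*pi/5)) + (2 + 3*exp(-2*I*pi/5) + 3*exp(4*I*pi/5) + 3*exp(2*I*pi/5))] = 10/5 = 2
  <chi_rho, chi_2> = (1/5)[1*(11)*conj(1) + 1*(3 + 3*exp(-2*I*pi/5) + 3*exp(4*I*pi/5) + 2*exp(2*I*pi/5))*conj(exp(4*I*pi/5)) + 1*(3 + 3*exp(-2*I*pi/5) + 3*exp(-4*I*pi/5) + 2*exp(4*I*pi/5))*conj(exp(-2*I*pi/5)) + 1*(3 + 2*exp(-4*I*pi/5) + 3*exp(4*I*pi/5) + 3*exp(2*I*pi/5))*conj(exp(2*I*pi/5)) + 1*(3 + 2*exp(-2*I*pi/5) + 3*exp(-4*I*pi/5) + 3*exp(2*I*pi/5))*conj(exp(-4*I*pi/5))]
      = (1/5)[(11) + (3 + 2*exp(-2*I*pi/5) + 3*exp(-4*I*pi/5) + 3*exp(4*I*pi/5)) + (3 + 3*exp(-2*I*pi/5) + 2*exp(-4*I*pi/5) + 3*exp(2*I*pi/5)) + (3 + 3*exp(-2*I*pi/5) + 2*exp(4*I*pi/5) + 3*exp(2*I*pi/5)) + (3 + 3*exp(-4*I*pi/5) + 3*exp(4*I*pi/5) + 2*exp(2*I*pi/5))] = 15/5 = 3
  <chi_rho, chi_3> = (1/5)[1*(11)*conj(1) + 1*(3 + 3*exp(-2*I*pi/5) + 3*exp(4*I*pi/5) + 2*exp(2*I*pi/5))*conj(exp(-4*I*pi/5)) + 1*(3 + 3*exp(-2*I*pi/5) + 3*exp(-4*I*pi/5) + 2*exp(4*I*pi/5))*conj(exp(2*I*pi/5)) + 1*(3 + 2*exp(-4*I*pi/5) + 3*exp(4*I*pi/5) + 3*exp(2*I*pi/5))*conj(exp(-2*I*pi/5)) + 1*(3 + 2*exp(-2*I*pi/5) + 3*exp(-4*I*pi/5) + 3*exp(2*I*pi/5))*conj(exp(4*I*pi/5))]
      = (1/5)[(11) + (3*exp(-2*I*pi/5) + 2*exp(-4*I*pi/5) + 3*exp(4*I*pi/5) + 3*exp(2*I*pi/5)) + (3*exp(-2*I*pi/5) + 3*exp(-4*I*pi/5) + 3*exp(4*I*pi/5) + 2*exp(2*I*pi/5)) + (2*exp(-2*I*pi/5) + 3*exp(-4*I*pi/5) + 3*exp(4*I*pi/5) + 3*exp(2*I*pi/5)) + (3*exp(-2*I*pi/5) + 3*exp(-4*I*pi/5) + 2*exp(4*I*pi/5) + 3*exp(2*I*pi/5))] = 0/5 = 0
  <chi_rho, chi_4> = (1/5)[1*(11)*conj(1) + 1*(3 + 3*exp(-2*I*pi/5) + 3*exp(4*I*pi/5) + 2*exp(2*I*pi/5))*conj(exp(-2*I*pi/5)) + 1*(3 + 3*exp(-2*I*pi/5) + 3*exp(-4*I*pi/5) + 2*exp(4*I*pi/5))*conj(exp(-4*I*pi/5)) + 1*(3 + 2*exp(-4*I*pi/5) + 3*exp(4*I*pi/5) + 3*exp(2*I*pi/5))*conj(exp(4*I*pi/5)) + 1*(3 + 2*exp(-2*I*pi/5) + 3*exp(-4*I*pi/5) + 3*exp(2*I*pi/5))*conj(exp(2*I*pi/5))]
      = (1/5)[(11) + (3 + 3*exp(-4*I*pi/5) + 2*exp(4*I*pi/5) + 3*exp(2*I*pi/5)) + (3 + 2*exp(-2*I*pi/5) + 3*exp(4*I*pi/5) + 3*exp(2*I*pi/5)) + (3 + 3*exp(-2*I*pi/5) + 3*exp(-4*I*pi/5) + 2*exp(2*I*pi/5)) + (3 + 3*exp(-2*I*pi/5) + 2*exp(-4*I*pi/5) + 3*exp(4*I*pi/5))] = 15/5 = 3
(Exp terms are combined using exp(i*s)*conj(exp(i*t)) = exp(i*(s-t)), and sums of them are collapsed using the identity that for every m > 1 the m distinct m-th roots of unity sum to 0, e.g. 1 + exp(2*I*pi/3) + exp(-2*I*pi/3) = 0.)
Dimension check: dim(rho) = sum (mult * dim) = 3*1 + 2*1 + 3*1 + 0*1 + 3*1 = 11 = chi_rho(e) = 11.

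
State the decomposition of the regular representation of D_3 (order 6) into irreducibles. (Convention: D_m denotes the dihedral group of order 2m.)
Each irreducible V_i of dimension d_i appears with multiplicity d_i, i.e. rho_reg = (direct sum over all irreducibles V_i) d_i V_i. The irreducible dimensions for D_3 are 1, 1, 2: 2 irreducibles of dimension 1, each with multiplicity 1; 1 irreducible of dimension 2, with multiplicity 2. Total dimension 2*1*1 + 1*2*2 = 6 = |G|.

Proof sketch: General theorem: in the regular representation of a finite group G, each irreducible appears with multiplicity equal to its dimension. Check: dim(rho_reg) = sum d_i^2 = 1 + 1 + 4 = 6 = |G|.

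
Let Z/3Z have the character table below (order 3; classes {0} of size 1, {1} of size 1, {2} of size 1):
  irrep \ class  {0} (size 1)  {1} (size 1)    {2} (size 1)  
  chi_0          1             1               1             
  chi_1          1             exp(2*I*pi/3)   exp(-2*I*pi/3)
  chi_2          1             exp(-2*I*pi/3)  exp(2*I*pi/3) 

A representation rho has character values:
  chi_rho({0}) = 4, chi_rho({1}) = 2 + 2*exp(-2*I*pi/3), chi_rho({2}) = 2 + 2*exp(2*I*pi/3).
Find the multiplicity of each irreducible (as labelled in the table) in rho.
Multiplicities: chi_0: 2, chi_1: 0, chi_2: 2.

Derivation: Use <chi_rho, chi> = (1/|G|) sum_C |C| * chi_rho(C) * conj(chi(C)) with |G| = 3 for each irreducible chi in the table:
  <chi_rho, chi_0> = (1/3)[1*(4)*conj(1) + 1*(2 + 2*exp(-2*I*pi/3))*conj(1) + 1*(2 + 2*exp(2*I*pi/3))*conj(1)]
      = (1/3)[(4) + (2 + 2*exp(-2*I*pi/3)) + (2 + 2*exp(2*I*pi/3))] = 6/3 = 2
  <chi_rho, chi_1> = (1/3)[1*(4)*conj(1) + 1*(2 + 2*exp(-2*I*pi/3))*conj(exp(2*I*pi/3)) + 1*(2 + 2*exp(2*I*pi/3))*conj(exp(-2*I*pi/3))]
      = (1/3)[(4) + (-2) + (-2)] = 0/3 = 0
  <chi_rho, chi_2> = (1/3)[1*(4)*conj(1) + 1*(2 + 2*exp(-2*I*pi/3))*conj(exp(-2*I*pi/3)) + 1*(2 + 2*exp(2*I*pi/3))*conj(exp(2*I*pi/3))]
      = (1/3)[(4) + (2 + 2*exp(2*I*pi/3)) + (2 + 2*exp(-2*I*pi/3))] = 6/3 = 2
(Exp terms are combined using exp(i*s)*conj(exp(i*t)) = exp(i*(s-t)), and sums of them are collapsed using the identity that for every m > 1 the m distinct m-th roots of unity sum to 0, e.g. 1 + exp(2*I*pi/3) + exp(-2*I*pi/3) = 0.)
Dimension check: dim(rho) = sum (mult * dim) = 2*1 + 0*1 + 2*1 = 4 = chi_rho(e) = 4.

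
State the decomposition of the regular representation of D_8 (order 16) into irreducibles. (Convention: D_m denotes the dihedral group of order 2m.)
Each irreducible V_i of dimension d_i appears with multiplicity d_i, i.e. rho_reg = (direct sum over all irreducibles V_i) d_i V_i. The irreducible dimensions for D_8 are 1, 1, 1, 1, 2, 2, 2: 4 irreducibles of dimension 1, each with multiplicity 1; 3 irreducibles of dimension 2, each with multiplicity 2. Total dimension 4*1*1 + 3*2*2 = 16 = |G|.

Explanation: General theorem: in the regular representation of a finite group G, each irreducible appears with multiplicity equal to its dimension. Check: dim(rho_reg) = sum d_i^2 = 1 + 1 + 1 + 1 + 4 + 4 + 4 = 16 = |G|.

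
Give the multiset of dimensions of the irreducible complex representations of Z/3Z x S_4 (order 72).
Dimensions: 1, 1, 1, 1, 1, 1, 2, 2, 2, 3, 3, 3, 3, 3, 3

Explanation: There are 15 irreducibles (= number of conjugacy classes). Their dimensions d_i satisfy sum d_i^2 = |G| = 72: 1 + 1 + 1 + 1 + 1 + 1 + 4 + 4 + 4 + 9 + 9 + 9 + 9 + 9 + 9 = 72. (For the product with Z/3Z: each of the 3 1-dim characters of Z/3Z tensors with each irrep of S_4, giving 3 copies of each S_4-dimension.)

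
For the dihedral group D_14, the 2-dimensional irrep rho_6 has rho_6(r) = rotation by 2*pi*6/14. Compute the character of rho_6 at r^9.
chi_{rho_6}(r^9) = 2*cos(2*pi*6*9/14) = 2*cos(2*pi/7)

Details: rho_6(r^9) is rotation by angle 2*pi*6*9/14, whose trace is 2*cos(2*pi*6*9/14) = 2*cos(2*pi/7).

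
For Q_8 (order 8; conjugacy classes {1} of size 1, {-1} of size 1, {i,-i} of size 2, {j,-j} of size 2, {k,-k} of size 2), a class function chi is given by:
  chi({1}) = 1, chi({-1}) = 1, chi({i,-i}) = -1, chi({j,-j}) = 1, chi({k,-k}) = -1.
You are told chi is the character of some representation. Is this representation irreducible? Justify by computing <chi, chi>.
Irreducible: <chi, chi> = 1.

Proof sketch: <chi, chi> = (1/|G|) sum_C |C| * |chi(C)|^2 = (1/8)[1*|1|^2 + 1*|1|^2 + 2*|-1|^2 + 2*|1|^2 + 2*|-1|^2]
  = (1/8)[(1) + (1) + (2) + (2) + (2)] = 8/8 = 1.
A character is irreducible iff <chi, chi> = 1, so this representation is irreducible.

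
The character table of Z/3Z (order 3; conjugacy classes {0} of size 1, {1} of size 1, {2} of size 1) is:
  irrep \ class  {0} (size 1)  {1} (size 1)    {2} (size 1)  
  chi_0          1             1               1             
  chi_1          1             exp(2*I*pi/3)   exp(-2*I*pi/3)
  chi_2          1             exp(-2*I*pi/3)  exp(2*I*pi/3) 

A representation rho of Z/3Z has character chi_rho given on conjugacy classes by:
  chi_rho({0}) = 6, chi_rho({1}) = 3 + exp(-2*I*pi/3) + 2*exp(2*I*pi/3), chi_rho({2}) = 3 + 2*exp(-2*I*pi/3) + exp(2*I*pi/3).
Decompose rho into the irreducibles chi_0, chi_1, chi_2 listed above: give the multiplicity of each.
Multiplicities: chi_0: 3, chi_1: 2, chi_2: 1.

Explanation: Use <chi_rho, chi> = (1/|G|) sum_C |C| * chi_rho(C) * conj(chi(C)) with |G| = 3 for each irreducible chi in the table:
  <chi_rho, chi_0> = (1/3)[1*(6)*conj(1) + 1*(3 + exp(-2*I*pi/3) + 2*exp(2*I*pi/3))*conj(1) + 1*(3 + 2*exp(-2*I*pi/3) + exp(2*I*pi/3))*conj(1)]
      = (1/3)[(6) + (3 + exp(-2*I*pi/3) + 2*exp(2*I*pi/3)) + (3 + 2*exp(-2*I*pi/3) + exp(2*I*pi/3))] = 9/3 = 3
  <chi_rho, chi_1> = (1/3)[1*(6)*conj(1) + 1*(3 + exp(-2*I*pi/3) + 2*exp(2*I*pi/3))*conj(exp(2*I*pi/3)) + 1*(3 + 2*exp(-2*I*pi/3) + exp(2*I*pi/3))*conj(exp(-2*I*pi/3))]
      = (1/3)[(6) + (2 + 3*exp(-2*I*pi/3) + exp(2*I*pi/3)) + (2 + exp(-2*I*pi/3) + 3*exp(2*I*pi/3))] = 6/3 = 2
  <chi_rho, chi_2> = (1/3)[1*(6)*conj(1) + 1*(3 + exp(-2*I*pi/3) + 2*exp(2*I*pi/3))*conj(exp(-2*I*pi/3)) + 1*(3 + 2*exp(-2*I*pi/3) + exp(2*I*pi/3))*conj(exp(2*I*pi/3))]
      = (1/3)[(6) + (1 + 2*exp(-2*I*pi/3) + 3*exp(2*I*pi/3)) + (1 + 3*exp(-2*I*pi/3) + 2*exp(2*I*pi/3))] = 3/3 = 1
(Exp terms are combined using exp(i*s)*conj(exp(i*t)) = exp(i*(s-t)), and sums of them are collapsed using the identity that for every m > 1 the m distinct m-th roots of unity sum to 0, e.g. 1 + exp(2*I*pi/3) + exp(-2*I*pi/3) = 0.)
Dimension check: dim(rho) = sum (mult * dim) = 3*1 + 2*1 + 1*1 = 6 = chi_rho(e) = 6.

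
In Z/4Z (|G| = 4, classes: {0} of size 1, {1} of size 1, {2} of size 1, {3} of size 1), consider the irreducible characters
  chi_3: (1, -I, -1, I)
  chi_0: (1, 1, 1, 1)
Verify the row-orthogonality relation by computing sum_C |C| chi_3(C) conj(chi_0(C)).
Sum = 0; so <chi_3, chi_0> = 0 (distinct irreducibles are orthogonal).

Details: Compute term by term over conjugacy classes (|C| * chi_3(C) * conj(chi_0(C))):
  1*(1)*conj(1) + 1*(-I)*conj(1) + 1*(-1)*conj(1) + 1*(I)*conj(1)
  = (1) + (-I) + (-1) + (I)
  = 0.
(Exp terms are combined using exp(i*s)*conj(exp(i*t)) = exp(i*(s-t)), and sums of them are collapsed using the identity that for every m > 1 the m distinct m-th roots of unity sum to 0, e.g. 1 + exp(2*I*pi/3) + exp(-2*I*pi/3) = 0.)
Dividing by |G| = 4 gives 0/4 = 0, matching the row-orthogonality relation <chi_3, chi_0> = [chi_3 = chi_0].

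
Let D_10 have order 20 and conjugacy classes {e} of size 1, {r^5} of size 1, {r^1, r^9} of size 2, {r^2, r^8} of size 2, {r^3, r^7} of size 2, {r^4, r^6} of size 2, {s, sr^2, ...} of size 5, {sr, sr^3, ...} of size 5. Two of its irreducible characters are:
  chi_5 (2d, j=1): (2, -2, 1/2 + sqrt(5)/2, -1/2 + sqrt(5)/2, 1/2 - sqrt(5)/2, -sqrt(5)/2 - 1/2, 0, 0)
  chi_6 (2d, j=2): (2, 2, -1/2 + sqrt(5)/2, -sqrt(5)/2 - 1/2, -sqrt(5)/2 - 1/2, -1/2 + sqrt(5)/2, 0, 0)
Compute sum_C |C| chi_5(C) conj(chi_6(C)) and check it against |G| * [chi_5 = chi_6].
Sum = 0; so <chi_5, chi_6> = 0 (distinct irreducibles are orthogonal).

Justification: Compute term by term over conjugacy classes (|C| * chi_5(C) * conj(chi_6(C))):
  1*(2)*conj(2) + 1*(-2)*conj(2) + 2*(1/2 + sqrt(5)/2)*conj(-1/2 + sqrt(5)/2) + 2*(-1/2 + sqrt(5)/2)*conj(-sqrt(5)/2 - 1/2) + 2*(1/2 - sqrt(5)/2)*conj(-sqrt(5)/2 - 1/2) + 2*(-sqrt(5)/2 - 1/2)*conj(-1/2 + sqrt(5)/2) + 5*(0)*conj(0) + 5*(0)*conj(0)
  = (4) + (-4) + (2) + (-2) + (2) + (-2) + (0) + (0)
  = 0.
Dividing by |G| = 20 gives 0/20 = 0, matching the row-orthogonality relation <chi_5, chi_6> = [chi_5 = chi_6].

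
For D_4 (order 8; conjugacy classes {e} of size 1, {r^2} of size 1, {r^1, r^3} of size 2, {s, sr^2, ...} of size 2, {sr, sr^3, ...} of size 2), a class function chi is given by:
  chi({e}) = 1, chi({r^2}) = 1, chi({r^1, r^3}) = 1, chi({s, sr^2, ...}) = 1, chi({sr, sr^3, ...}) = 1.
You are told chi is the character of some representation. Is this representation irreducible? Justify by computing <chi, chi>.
Irreducible: <chi, chi> = 1.

Details: <chi, chi> = (1/|G|) sum_C |C| * |chi(C)|^2 = (1/8)[1*|1|^2 + 1*|1|^2 + 2*|1|^2 + 2*|1|^2 + 2*|1|^2]
  = (1/8)[(1) + (1) + (2) + (2) + (2)] = 8/8 = 1.
A character is irreducible iff <chi, chi> = 1, so this representation is irreducible.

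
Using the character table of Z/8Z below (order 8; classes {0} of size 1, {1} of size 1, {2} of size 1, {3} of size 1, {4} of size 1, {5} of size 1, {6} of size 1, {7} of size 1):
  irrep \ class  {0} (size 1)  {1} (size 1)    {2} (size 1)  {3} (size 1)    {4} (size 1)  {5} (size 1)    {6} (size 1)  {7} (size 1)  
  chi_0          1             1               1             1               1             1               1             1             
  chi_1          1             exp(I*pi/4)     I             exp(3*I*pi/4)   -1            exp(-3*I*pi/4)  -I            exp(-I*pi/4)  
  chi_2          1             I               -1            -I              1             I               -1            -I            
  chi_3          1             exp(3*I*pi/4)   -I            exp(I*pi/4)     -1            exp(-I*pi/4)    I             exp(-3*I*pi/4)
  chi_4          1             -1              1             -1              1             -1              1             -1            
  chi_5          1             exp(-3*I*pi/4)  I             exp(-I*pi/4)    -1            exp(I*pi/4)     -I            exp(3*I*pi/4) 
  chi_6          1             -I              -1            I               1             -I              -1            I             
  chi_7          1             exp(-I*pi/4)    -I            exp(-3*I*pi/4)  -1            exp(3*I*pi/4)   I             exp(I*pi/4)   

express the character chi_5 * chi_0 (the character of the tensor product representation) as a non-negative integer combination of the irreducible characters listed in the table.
chi_5 tensor chi_0 = chi_5 (all other irreducibles have multiplicity 0).

Working: The character of a tensor product is the pointwise product (chi_5 * chi_0)(C) = chi_5(C) * chi_0(C):
  {0}: (1)*(1), {1}: (exp(-3*I*pi/4))*(1), {2}: (I)*(1), {3}: (exp(-I*pi/4))*(1), {4}: (-1)*(1), {5}: (exp(I*pi/4))*(1), {6}: (-I)*(1), {7}: (exp(3*I*pi/4))*(1)
so (chi_5 * chi_0) takes values
  {0} -> 1, {1} -> exp(-3*I*pi/4), {2} -> I, {3} -> exp(-I*pi/4), {4} -> -1, {5} -> exp(I*pi/4), {6} -> -I, {7} -> exp(3*I*pi/4).
Now take the inner product of this character with each irreducible chi from the table, <chi_5*chi_0, chi> = (1/8) sum_C |C| (chi_5*chi_0)(C) conj(chi(C)):
  <chi_5*chi_0, chi_0> = (1/8)[1*(1)*conj(1) + 1*(exp(-3*I*pi/4))*conj(1) + 1*(I)*conj(1) + 1*(exp(-I*pi/4))*conj(1) + 1*(-1)*conj(1) + 1*(exp(I*pi/4))*conj(1) + 1*(-I)*conj(1) + 1*(exp(3*I*pi/4))*conj(1)]
      = (1/8)[(1) + (exp(-3*I*pi/4)) + (I) + (exp(-I*pi/4)) + (-1) + (exp(I*pi/4)) + (-I) + (exp(3*I*pi/4))] = 0/8 = 0
  <chi_5*chi_0, chi_1> = (1/8)[1*(1)*conj(1) + 1*(exp(-3*I*pi/4))*conj(exp(I*pi/4)) + 1*(I)*conj(I) + 1*(exp(-I*pi/4))*conj(exp(3*I*pi/4)) + 1*(-1)*conj(-1) + 1*(exp(I*pi/4))*conj(exp(-3*I*pi/4)) + 1*(-I)*conj(-I) + 1*(exp(3*I*pi/4))*conj(exp(-I*pi/4))]
      = (1/8)[(1) + (-1) + (1) + (-1) + (1) + (-1) + (1) + (-1)] = 0/8 = 0
  <chi_5*chi_0, chi_2> = (1/8)[1*(1)*conj(1) + 1*(exp(-3*I*pi/4))*conj(I) + 1*(I)*conj(-1) + 1*(exp(-I*pi/4))*conj(-I) + 1*(-1)*conj(1) + 1*(exp(I*pi/4))*conj(I) + 1*(-I)*conj(-1) + 1*(exp(3*I*pi/4))*conj(-I)]
      = (1/8)[(1) + (-exp(-I*pi/4)) + (-I) + (exp(I*pi/4)) + (-1) + (-exp(3*I*pi/4)) + (I) + (exp(-3*I*pi/4))] = 0/8 = 0
  <chi_5*chi_0, chi_3> = (1/8)[1*(1)*conj(1) + 1*(exp(-3*I*pi/4))*conj(exp(3*I*pi/4)) + 1*(I)*conj(-I) + 1*(exp(-I*pi/4))*conj(exp(I*pi/4)) + 1*(-1)*conj(-1) + 1*(exp(I*pi/4))*conj(exp(-I*pi/4)) + 1*(-I)*conj(I) + 1*(exp(3*I*pi/4))*conj(exp(-3*I*pi/4))]
      = (1/8)[(1) + (I) + (-1) + (-I) + (1) + (I) + (-1) + (-I)] = 0/8 = 0
  <chi_5*chi_0, chi_4> = (1/8)[1*(1)*conj(1) + 1*(exp(-3*I*pi/4))*conj(-1) + 1*(I)*conj(1) + 1*(exp(-I*pi/4))*conj(-1) + 1*(-1)*conj(1) + 1*(exp(I*pi/4))*conj(-1) + 1*(-I)*conj(1) + 1*(exp(3*I*pi/4))*conj(-1)]
      = (1/8)[(1) + (-exp(-3*I*pi/4)) + (I) + (-exp(-I*pi/4)) + (-1) + (-exp(I*pi/4)) + (-I) + (-exp(3*I*pi/4))] = 0/8 = 0
  <chi_5*chi_0, chi_5> = (1/8)[1*(1)*conj(1) + 1*(exp(-3*I*pi/4))*conj(exp(-3*I*pi/4)) + 1*(I)*conj(I) + 1*(exp(-I*pi/4))*conj(exp(-I*pi/4)) + 1*(-1)*conj(-1) + 1*(exp(I*pi/4))*conj(exp(I*pi/4)) + 1*(-I)*conj(-I) + 1*(exp(3*I*pi/4))*conj(exp(3*I*pi/4))]
      = (1/8)[(1) + (1) + (1) + (1) + (1) + (1) + (1) + (1)] = 8/8 = 1
  <chi_5*chi_0, chi_6> = (1/8)[1*(1)*conj(1) + 1*(exp(-3*I*pi/4))*conj(-I) + 1*(I)*conj(-1) + 1*(exp(-I*pi/4))*conj(I) + 1*(-1)*conj(1) + 1*(exp(I*pi/4))*conj(-I) + 1*(-I)*conj(-1) + 1*(exp(3*I*pi/4))*conj(I)]
      = (1/8)[(1) + (exp(-I*pi/4)) + (-I) + (-exp(I*pi/4)) + (-1) + (exp(3*I*pi/4)) + (I) + (-exp(-3*I*pi/4))] = 0/8 = 0
  <chi_5*chi_0, chi_7> = (1/8)[1*(1)*conj(1) + 1*(exp(-3*I*pi/4))*conj(exp(-I*pi/4)) + 1*(I)*conj(-I) + 1*(exp(-I*pi/4))*conj(exp(-3*I*pi/4)) + 1*(-1)*conj(-1) + 1*(exp(I*pi/4))*conj(exp(3*I*pi/4)) + 1*(-I)*conj(I) + 1*(exp(3*I*pi/4))*conj(exp(I*pi/4))]
      = (1/8)[(1) + (-I) + (-1) + (I) + (1) + (-I) + (-1) + (I)] = 0/8 = 0
(Exp terms are combined using exp(i*s)*conj(exp(i*t)) = exp(i*(s-t)), and sums of them are collapsed using the identity that for every m > 1 the m distinct m-th roots of unity sum to 0, e.g. 1 + exp(2*I*pi/3) + exp(-2*I*pi/3) = 0.)
Hence the multiplicities are chi_5: 1. Dimension check: dim(chi_5)*dim(chi_0) = 1*1 = 1 and sum (mult * dim) = 1*1 = 1.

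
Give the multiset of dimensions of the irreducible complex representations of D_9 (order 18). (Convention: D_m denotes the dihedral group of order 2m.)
Dimensions: 1, 1, 2, 2, 2, 2

Reasoning: There are 6 irreducibles (= number of conjugacy classes). Their dimensions d_i satisfy sum d_i^2 = |G| = 18: 1 + 1 + 4 + 4 + 4 + 4 = 18.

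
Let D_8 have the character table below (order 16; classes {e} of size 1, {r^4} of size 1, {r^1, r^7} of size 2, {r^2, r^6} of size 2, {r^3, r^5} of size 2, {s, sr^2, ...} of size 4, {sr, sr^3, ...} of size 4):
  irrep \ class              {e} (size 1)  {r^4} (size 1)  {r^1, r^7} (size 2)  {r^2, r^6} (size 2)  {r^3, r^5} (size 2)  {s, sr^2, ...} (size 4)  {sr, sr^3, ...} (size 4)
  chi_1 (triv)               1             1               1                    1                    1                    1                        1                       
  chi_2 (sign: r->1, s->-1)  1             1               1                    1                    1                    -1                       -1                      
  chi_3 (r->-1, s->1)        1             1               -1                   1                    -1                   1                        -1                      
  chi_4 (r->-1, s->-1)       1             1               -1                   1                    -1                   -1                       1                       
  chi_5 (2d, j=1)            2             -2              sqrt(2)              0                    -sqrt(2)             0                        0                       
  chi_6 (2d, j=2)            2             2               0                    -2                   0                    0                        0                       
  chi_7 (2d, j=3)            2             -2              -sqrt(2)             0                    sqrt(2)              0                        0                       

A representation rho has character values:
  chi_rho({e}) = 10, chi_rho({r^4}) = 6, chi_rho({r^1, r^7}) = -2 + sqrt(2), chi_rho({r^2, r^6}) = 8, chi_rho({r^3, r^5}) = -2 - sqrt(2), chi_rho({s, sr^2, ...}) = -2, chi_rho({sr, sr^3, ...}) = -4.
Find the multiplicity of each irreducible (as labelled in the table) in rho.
Multiplicities: chi_1: 0, chi_2: 3, chi_3: 3, chi_4: 2, chi_5: 1, chi_6: 0, chi_7: 0.

Details: Use <chi_rho, chi> = (1/|G|) sum_C |C| * chi_rho(C) * conj(chi(C)) with |G| = 16 for each irreducible chi in the table:
  <chi_rho, chi_1> = (1/16)[1*(10)*conj(1) + 1*(6)*conj(1) + 2*(-2 + sqrt(2))*conj(1) + 2*(8)*conj(1) + 2*(-2 - sqrt(2))*conj(1) + 4*(-2)*conj(1) + 4*(-4)*conj(1)]
      = (1/16)[(10) + (6) + (-4 + 2*sqrt(2)) + (16) + (-4 - 2*sqrt(2)) + (-8) + (-16)] = 0/16 = 0
  <chi_rho, chi_2> = (1/16)[1*(10)*conj(1) + 1*(6)*conj(1) + 2*(-2 + sqrt(2))*conj(1) + 2*(8)*conj(1) + 2*(-2 - sqrt(2))*conj(1) + 4*(-2)*conj(-1) + 4*(-4)*conj(-1)]
      = (1/16)[(10) + (6) + (-4 + 2*sqrt(2)) + (16) + (-4 - 2*sqrt(2)) + (8) + (16)] = 48/16 = 3
  <chi_rho, chi_3> = (1/16)[1*(10)*conj(1) + 1*(6)*conj(1) + 2*(-2 + sqrt(2))*conj(-1) + 2*(8)*conj(1) + 2*(-2 - sqrt(2))*conj(-1) + 4*(-2)*conj(1) + 4*(-4)*conj(-1)]
      = (1/16)[(10) + (6) + (4 - 2*sqrt(2)) + (16) + (2*sqrt(2) + 4) + (-8) + (16)] = 48/16 = 3
  <chi_rho, chi_4> = (1/16)[1*(10)*conj(1) + 1*(6)*conj(1) + 2*(-2 + sqrt(2))*conj(-1) + 2*(8)*conj(1) + 2*(-2 - sqrt(2))*conj(-1) + 4*(-2)*conj(-1) + 4*(-4)*conj(1)]
      = (1/16)[(10) + (6) + (4 - 2*sqrt(2)) + (16) + (2*sqrt(2) + 4) + (8) + (-16)] = 32/16 = 2
  <chi_rho, chi_5> = (1/16)[1*(10)*conj(2) + 1*(6)*conj(-2) + 2*(-2 + sqrt(2))*conj(sqrt(2)) + 2*(8)*conj(0) + 2*(-2 - sqrt(2))*conj(-sqrt(2)) + 4*(-2)*conj(0) + 4*(-4)*conj(0)]
      = (1/16)[(20) + (-12) + (4 - 4*sqrt(2)) + (0) + (4 + 4*sqrt(2)) + (0) + (0)] = 16/16 = 1
  <chi_rho, chi_6> = (1/16)[1*(10)*conj(2) + 1*(6)*conj(2) + 2*(-2 + sqrt(2))*conj(0) + 2*(8)*conj(-2) + 2*(-2 - sqrt(2))*conj(0) + 4*(-2)*conj(0) + 4*(-4)*conj(0)]
      = (1/16)[(20) + (12) + (0) + (-32) + (0) + (0) + (0)] = 0/16 = 0
  <chi_rho, chi_7> = (1/16)[1*(10)*conj(2) + 1*(6)*conj(-2) + 2*(-2 + sqrt(2))*conj(-sqrt(2)) + 2*(8)*conj(0) + 2*(-2 - sqrt(2))*conj(sqrt(2)) + 4*(-2)*conj(0) + 4*(-4)*conj(0)]
      = (1/16)[(20) + (-12) + (-4 + 4*sqrt(2)) + (0) + (-4*sqrt(2) - 4) + (0) + (0)] = 0/16 = 0
Dimension check: dim(rho) = sum (mult * dim) = 0*1 + 3*1 + 3*1 + 2*1 + 1*2 + 0*2 + 0*2 = 10 = chi_rho(e) = 10.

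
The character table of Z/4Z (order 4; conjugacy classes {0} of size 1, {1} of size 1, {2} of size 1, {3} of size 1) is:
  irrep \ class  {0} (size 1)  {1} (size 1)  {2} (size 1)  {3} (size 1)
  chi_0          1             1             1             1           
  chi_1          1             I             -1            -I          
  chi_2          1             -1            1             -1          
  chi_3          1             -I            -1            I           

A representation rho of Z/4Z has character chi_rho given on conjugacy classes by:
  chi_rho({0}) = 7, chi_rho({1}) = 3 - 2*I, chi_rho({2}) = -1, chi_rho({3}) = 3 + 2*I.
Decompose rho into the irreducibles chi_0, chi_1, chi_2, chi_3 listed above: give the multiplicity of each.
Multiplicities: chi_0: 3, chi_1: 1, chi_2: 0, chi_3: 3.

Reasoning: Use <chi_rho, chi> = (1/|G|) sum_C |C| * chi_rho(C) * conj(chi(C)) with |G| = 4 for each irreducible chi in the table:
  <chi_rho, chi_0> = (1/4)[1*(7)*conj(1) + 1*(3 - 2*I)*conj(1) + 1*(-1)*conj(1) + 1*(3 + 2*I)*conj(1)]
      = (1/4)[(7) + (3 - 2*I) + (-1) + (3 + 2*I)] = 12/4 = 3
  <chi_rho, chi_1> = (1/4)[1*(7)*conj(1) + 1*(3 - 2*I)*conj(I) + 1*(-1)*conj(-1) + 1*(3 + 2*I)*conj(-I)]
      = (1/4)[(7) + (-2 - 3*I) + (1) + (-2 + 3*I)] = 4/4 = 1
  <chi_rho, chi_2> = (1/4)[1*(7)*conj(1) + 1*(3 - 2*I)*conj(-1) + 1*(-1)*conj(1) + 1*(3 + 2*I)*conj(-1)]
      = (1/4)[(7) + (-3 + 2*I) + (-1) + (-3 - 2*I)] = 0/4 = 0
  <chi_rho, chi_3> = (1/4)[1*(7)*conj(1) + 1*(3 - 2*I)*conj(-I) + 1*(-1)*conj(-1) + 1*(3 + 2*I)*conj(I)]
      = (1/4)[(7) + (2 + 3*I) + (1) + (2 - 3*I)] = 12/4 = 3
(Exp terms are combined using exp(i*s)*conj(exp(i*t)) = exp(i*(s-t)), and sums of them are collapsed using the identity that for every m > 1 the m distinct m-th roots of unity sum to 0, e.g. 1 + exp(2*I*pi/3) + exp(-2*I*pi/3) = 0.)
Dimension check: dim(rho) = sum (mult * dim) = 3*1 + 1*1 + 0*1 + 3*1 = 7 = chi_rho(e) = 7.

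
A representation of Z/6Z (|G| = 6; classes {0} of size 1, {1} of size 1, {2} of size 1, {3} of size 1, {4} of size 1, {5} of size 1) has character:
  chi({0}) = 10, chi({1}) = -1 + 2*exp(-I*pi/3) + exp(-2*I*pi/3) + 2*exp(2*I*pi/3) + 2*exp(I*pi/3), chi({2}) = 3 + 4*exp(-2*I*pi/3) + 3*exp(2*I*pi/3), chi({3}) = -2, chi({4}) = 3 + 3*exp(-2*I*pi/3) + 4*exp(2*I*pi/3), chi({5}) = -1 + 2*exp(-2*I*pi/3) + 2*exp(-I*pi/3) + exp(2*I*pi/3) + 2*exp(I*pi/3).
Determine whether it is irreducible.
Not irreducible (reducible): <chi, chi> = 18 > 1.

Explanation: <chi, chi> = (1/|G|) sum_C |C| * |chi(C)|^2 = (1/6)[1*|10|^2 + 1*|-1 + 2*exp(-I*pi/3) + exp(-2*I*pi/3) + 2*exp(2*I*pi/3) + 2*exp(I*pi/3)|^2 + 1*|3 + 4*exp(-2*I*pi/3) + 3*exp(2*I*pi/3)|^2 + 1*|-2|^2 + 1*|3 + 3*exp(-2*I*pi/3) + 4*exp(2*I*pi/3)|^2 + 1*|-1 + 2*exp(-2*I*pi/3) + 2*exp(-I*pi/3) + exp(2*I*pi/3) + 2*exp(I*pi/3)|^2]
  = (1/6)[(100) + (1) + (1) + (4) + (1) + (1)] = 108/6 = 18.
(Exp terms are combined using exp(i*s)*conj(exp(i*t)) = exp(i*(s-t)), and sums of them are collapsed using the identity that for every m > 1 the m distinct m-th roots of unity sum to 0, e.g. 1 + exp(2*I*pi/3) + exp(-2*I*pi/3) = 0.)
A character is irreducible iff <chi, chi> = 1, so this representation is reducible.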